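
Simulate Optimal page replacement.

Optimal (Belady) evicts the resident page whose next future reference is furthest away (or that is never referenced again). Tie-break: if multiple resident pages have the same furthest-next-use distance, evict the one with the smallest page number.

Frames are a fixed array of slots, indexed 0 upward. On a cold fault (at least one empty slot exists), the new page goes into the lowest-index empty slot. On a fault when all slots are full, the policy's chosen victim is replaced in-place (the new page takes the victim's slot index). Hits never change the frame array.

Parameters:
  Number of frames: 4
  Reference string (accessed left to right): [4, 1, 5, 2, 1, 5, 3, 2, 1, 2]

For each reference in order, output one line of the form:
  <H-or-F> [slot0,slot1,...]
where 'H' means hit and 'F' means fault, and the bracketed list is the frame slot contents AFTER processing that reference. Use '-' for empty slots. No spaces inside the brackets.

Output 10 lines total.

F [4,-,-,-]
F [4,1,-,-]
F [4,1,5,-]
F [4,1,5,2]
H [4,1,5,2]
H [4,1,5,2]
F [3,1,5,2]
H [3,1,5,2]
H [3,1,5,2]
H [3,1,5,2]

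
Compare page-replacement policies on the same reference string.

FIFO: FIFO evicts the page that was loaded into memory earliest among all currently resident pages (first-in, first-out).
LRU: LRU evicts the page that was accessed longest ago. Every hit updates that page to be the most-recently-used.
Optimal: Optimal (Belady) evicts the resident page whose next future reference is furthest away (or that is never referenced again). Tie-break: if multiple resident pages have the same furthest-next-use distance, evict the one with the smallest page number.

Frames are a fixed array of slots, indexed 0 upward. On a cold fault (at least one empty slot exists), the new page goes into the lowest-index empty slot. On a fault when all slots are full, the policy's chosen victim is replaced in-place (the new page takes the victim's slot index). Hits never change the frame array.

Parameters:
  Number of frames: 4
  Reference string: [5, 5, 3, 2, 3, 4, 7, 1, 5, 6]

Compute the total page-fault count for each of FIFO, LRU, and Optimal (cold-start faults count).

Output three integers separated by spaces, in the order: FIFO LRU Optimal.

--- FIFO ---
  step 0: ref 5 -> FAULT, frames=[5,-,-,-] (faults so far: 1)
  step 1: ref 5 -> HIT, frames=[5,-,-,-] (faults so far: 1)
  step 2: ref 3 -> FAULT, frames=[5,3,-,-] (faults so far: 2)
  step 3: ref 2 -> FAULT, frames=[5,3,2,-] (faults so far: 3)
  step 4: ref 3 -> HIT, frames=[5,3,2,-] (faults so far: 3)
  step 5: ref 4 -> FAULT, frames=[5,3,2,4] (faults so far: 4)
  step 6: ref 7 -> FAULT, evict 5, frames=[7,3,2,4] (faults so far: 5)
  step 7: ref 1 -> FAULT, evict 3, frames=[7,1,2,4] (faults so far: 6)
  step 8: ref 5 -> FAULT, evict 2, frames=[7,1,5,4] (faults so far: 7)
  step 9: ref 6 -> FAULT, evict 4, frames=[7,1,5,6] (faults so far: 8)
  FIFO total faults: 8
--- LRU ---
  step 0: ref 5 -> FAULT, frames=[5,-,-,-] (faults so far: 1)
  step 1: ref 5 -> HIT, frames=[5,-,-,-] (faults so far: 1)
  step 2: ref 3 -> FAULT, frames=[5,3,-,-] (faults so far: 2)
  step 3: ref 2 -> FAULT, frames=[5,3,2,-] (faults so far: 3)
  step 4: ref 3 -> HIT, frames=[5,3,2,-] (faults so far: 3)
  step 5: ref 4 -> FAULT, frames=[5,3,2,4] (faults so far: 4)
  step 6: ref 7 -> FAULT, evict 5, frames=[7,3,2,4] (faults so far: 5)
  step 7: ref 1 -> FAULT, evict 2, frames=[7,3,1,4] (faults so far: 6)
  step 8: ref 5 -> FAULT, evict 3, frames=[7,5,1,4] (faults so far: 7)
  step 9: ref 6 -> FAULT, evict 4, frames=[7,5,1,6] (faults so far: 8)
  LRU total faults: 8
--- Optimal ---
  step 0: ref 5 -> FAULT, frames=[5,-,-,-] (faults so far: 1)
  step 1: ref 5 -> HIT, frames=[5,-,-,-] (faults so far: 1)
  step 2: ref 3 -> FAULT, frames=[5,3,-,-] (faults so far: 2)
  step 3: ref 2 -> FAULT, frames=[5,3,2,-] (faults so far: 3)
  step 4: ref 3 -> HIT, frames=[5,3,2,-] (faults so far: 3)
  step 5: ref 4 -> FAULT, frames=[5,3,2,4] (faults so far: 4)
  step 6: ref 7 -> FAULT, evict 2, frames=[5,3,7,4] (faults so far: 5)
  step 7: ref 1 -> FAULT, evict 3, frames=[5,1,7,4] (faults so far: 6)
  step 8: ref 5 -> HIT, frames=[5,1,7,4] (faults so far: 6)
  step 9: ref 6 -> FAULT, evict 1, frames=[5,6,7,4] (faults so far: 7)
  Optimal total faults: 7

Answer: 8 8 7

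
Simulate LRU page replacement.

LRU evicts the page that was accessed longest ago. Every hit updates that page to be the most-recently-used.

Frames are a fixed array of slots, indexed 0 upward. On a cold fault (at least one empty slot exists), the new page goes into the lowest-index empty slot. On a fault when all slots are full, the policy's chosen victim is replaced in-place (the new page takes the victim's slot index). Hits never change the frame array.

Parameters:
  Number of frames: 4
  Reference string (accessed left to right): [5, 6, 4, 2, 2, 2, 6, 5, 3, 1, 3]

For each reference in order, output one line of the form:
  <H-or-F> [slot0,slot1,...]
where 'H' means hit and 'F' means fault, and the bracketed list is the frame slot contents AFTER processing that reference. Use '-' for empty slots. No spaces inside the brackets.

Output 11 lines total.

F [5,-,-,-]
F [5,6,-,-]
F [5,6,4,-]
F [5,6,4,2]
H [5,6,4,2]
H [5,6,4,2]
H [5,6,4,2]
H [5,6,4,2]
F [5,6,3,2]
F [5,6,3,1]
H [5,6,3,1]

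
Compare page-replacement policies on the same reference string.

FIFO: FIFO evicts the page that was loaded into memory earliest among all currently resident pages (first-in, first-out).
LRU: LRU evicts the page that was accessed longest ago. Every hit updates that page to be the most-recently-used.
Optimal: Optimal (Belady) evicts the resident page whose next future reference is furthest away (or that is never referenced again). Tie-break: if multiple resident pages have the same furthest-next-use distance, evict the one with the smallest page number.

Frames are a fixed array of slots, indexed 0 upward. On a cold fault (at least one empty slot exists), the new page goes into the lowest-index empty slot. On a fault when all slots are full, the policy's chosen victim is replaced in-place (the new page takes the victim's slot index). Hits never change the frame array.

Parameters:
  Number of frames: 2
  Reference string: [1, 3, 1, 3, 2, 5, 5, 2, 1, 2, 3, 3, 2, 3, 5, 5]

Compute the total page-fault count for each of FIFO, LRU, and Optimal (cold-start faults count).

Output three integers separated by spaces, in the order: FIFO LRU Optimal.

--- FIFO ---
  step 0: ref 1 -> FAULT, frames=[1,-] (faults so far: 1)
  step 1: ref 3 -> FAULT, frames=[1,3] (faults so far: 2)
  step 2: ref 1 -> HIT, frames=[1,3] (faults so far: 2)
  step 3: ref 3 -> HIT, frames=[1,3] (faults so far: 2)
  step 4: ref 2 -> FAULT, evict 1, frames=[2,3] (faults so far: 3)
  step 5: ref 5 -> FAULT, evict 3, frames=[2,5] (faults so far: 4)
  step 6: ref 5 -> HIT, frames=[2,5] (faults so far: 4)
  step 7: ref 2 -> HIT, frames=[2,5] (faults so far: 4)
  step 8: ref 1 -> FAULT, evict 2, frames=[1,5] (faults so far: 5)
  step 9: ref 2 -> FAULT, evict 5, frames=[1,2] (faults so far: 6)
  step 10: ref 3 -> FAULT, evict 1, frames=[3,2] (faults so far: 7)
  step 11: ref 3 -> HIT, frames=[3,2] (faults so far: 7)
  step 12: ref 2 -> HIT, frames=[3,2] (faults so far: 7)
  step 13: ref 3 -> HIT, frames=[3,2] (faults so far: 7)
  step 14: ref 5 -> FAULT, evict 2, frames=[3,5] (faults so far: 8)
  step 15: ref 5 -> HIT, frames=[3,5] (faults so far: 8)
  FIFO total faults: 8
--- LRU ---
  step 0: ref 1 -> FAULT, frames=[1,-] (faults so far: 1)
  step 1: ref 3 -> FAULT, frames=[1,3] (faults so far: 2)
  step 2: ref 1 -> HIT, frames=[1,3] (faults so far: 2)
  step 3: ref 3 -> HIT, frames=[1,3] (faults so far: 2)
  step 4: ref 2 -> FAULT, evict 1, frames=[2,3] (faults so far: 3)
  step 5: ref 5 -> FAULT, evict 3, frames=[2,5] (faults so far: 4)
  step 6: ref 5 -> HIT, frames=[2,5] (faults so far: 4)
  step 7: ref 2 -> HIT, frames=[2,5] (faults so far: 4)
  step 8: ref 1 -> FAULT, evict 5, frames=[2,1] (faults so far: 5)
  step 9: ref 2 -> HIT, frames=[2,1] (faults so far: 5)
  step 10: ref 3 -> FAULT, evict 1, frames=[2,3] (faults so far: 6)
  step 11: ref 3 -> HIT, frames=[2,3] (faults so far: 6)
  step 12: ref 2 -> HIT, frames=[2,3] (faults so far: 6)
  step 13: ref 3 -> HIT, frames=[2,3] (faults so far: 6)
  step 14: ref 5 -> FAULT, evict 2, frames=[5,3] (faults so far: 7)
  step 15: ref 5 -> HIT, frames=[5,3] (faults so far: 7)
  LRU total faults: 7
--- Optimal ---
  step 0: ref 1 -> FAULT, frames=[1,-] (faults so far: 1)
  step 1: ref 3 -> FAULT, frames=[1,3] (faults so far: 2)
  step 2: ref 1 -> HIT, frames=[1,3] (faults so far: 2)
  step 3: ref 3 -> HIT, frames=[1,3] (faults so far: 2)
  step 4: ref 2 -> FAULT, evict 3, frames=[1,2] (faults so far: 3)
  step 5: ref 5 -> FAULT, evict 1, frames=[5,2] (faults so far: 4)
  step 6: ref 5 -> HIT, frames=[5,2] (faults so far: 4)
  step 7: ref 2 -> HIT, frames=[5,2] (faults so far: 4)
  step 8: ref 1 -> FAULT, evict 5, frames=[1,2] (faults so far: 5)
  step 9: ref 2 -> HIT, frames=[1,2] (faults so far: 5)
  step 10: ref 3 -> FAULT, evict 1, frames=[3,2] (faults so far: 6)
  step 11: ref 3 -> HIT, frames=[3,2] (faults so far: 6)
  step 12: ref 2 -> HIT, frames=[3,2] (faults so far: 6)
  step 13: ref 3 -> HIT, frames=[3,2] (faults so far: 6)
  step 14: ref 5 -> FAULT, evict 2, frames=[3,5] (faults so far: 7)
  step 15: ref 5 -> HIT, frames=[3,5] (faults so far: 7)
  Optimal total faults: 7

Answer: 8 7 7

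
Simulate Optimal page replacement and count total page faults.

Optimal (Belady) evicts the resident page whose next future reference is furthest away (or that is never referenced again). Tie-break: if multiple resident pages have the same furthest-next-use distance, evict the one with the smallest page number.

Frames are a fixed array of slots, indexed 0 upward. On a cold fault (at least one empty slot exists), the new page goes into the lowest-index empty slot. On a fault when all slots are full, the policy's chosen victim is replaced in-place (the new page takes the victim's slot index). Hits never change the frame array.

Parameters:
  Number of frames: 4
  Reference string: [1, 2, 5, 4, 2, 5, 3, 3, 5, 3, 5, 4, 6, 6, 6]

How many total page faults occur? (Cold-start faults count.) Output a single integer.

Answer: 6

Derivation:
Step 0: ref 1 → FAULT, frames=[1,-,-,-]
Step 1: ref 2 → FAULT, frames=[1,2,-,-]
Step 2: ref 5 → FAULT, frames=[1,2,5,-]
Step 3: ref 4 → FAULT, frames=[1,2,5,4]
Step 4: ref 2 → HIT, frames=[1,2,5,4]
Step 5: ref 5 → HIT, frames=[1,2,5,4]
Step 6: ref 3 → FAULT (evict 1), frames=[3,2,5,4]
Step 7: ref 3 → HIT, frames=[3,2,5,4]
Step 8: ref 5 → HIT, frames=[3,2,5,4]
Step 9: ref 3 → HIT, frames=[3,2,5,4]
Step 10: ref 5 → HIT, frames=[3,2,5,4]
Step 11: ref 4 → HIT, frames=[3,2,5,4]
Step 12: ref 6 → FAULT (evict 2), frames=[3,6,5,4]
Step 13: ref 6 → HIT, frames=[3,6,5,4]
Step 14: ref 6 → HIT, frames=[3,6,5,4]
Total faults: 6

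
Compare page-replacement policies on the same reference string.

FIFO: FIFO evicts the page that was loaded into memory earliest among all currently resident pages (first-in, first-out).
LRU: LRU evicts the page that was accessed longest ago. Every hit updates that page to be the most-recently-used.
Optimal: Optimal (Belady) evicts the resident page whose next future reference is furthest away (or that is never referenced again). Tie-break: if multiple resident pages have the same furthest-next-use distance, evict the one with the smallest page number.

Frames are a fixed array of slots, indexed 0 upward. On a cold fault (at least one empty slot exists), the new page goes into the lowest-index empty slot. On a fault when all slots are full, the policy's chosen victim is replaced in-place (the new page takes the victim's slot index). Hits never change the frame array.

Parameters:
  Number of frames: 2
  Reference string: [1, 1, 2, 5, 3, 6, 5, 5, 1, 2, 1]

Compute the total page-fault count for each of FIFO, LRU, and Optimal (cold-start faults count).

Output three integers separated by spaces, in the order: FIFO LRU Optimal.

Answer: 8 8 7

Derivation:
--- FIFO ---
  step 0: ref 1 -> FAULT, frames=[1,-] (faults so far: 1)
  step 1: ref 1 -> HIT, frames=[1,-] (faults so far: 1)
  step 2: ref 2 -> FAULT, frames=[1,2] (faults so far: 2)
  step 3: ref 5 -> FAULT, evict 1, frames=[5,2] (faults so far: 3)
  step 4: ref 3 -> FAULT, evict 2, frames=[5,3] (faults so far: 4)
  step 5: ref 6 -> FAULT, evict 5, frames=[6,3] (faults so far: 5)
  step 6: ref 5 -> FAULT, evict 3, frames=[6,5] (faults so far: 6)
  step 7: ref 5 -> HIT, frames=[6,5] (faults so far: 6)
  step 8: ref 1 -> FAULT, evict 6, frames=[1,5] (faults so far: 7)
  step 9: ref 2 -> FAULT, evict 5, frames=[1,2] (faults so far: 8)
  step 10: ref 1 -> HIT, frames=[1,2] (faults so far: 8)
  FIFO total faults: 8
--- LRU ---
  step 0: ref 1 -> FAULT, frames=[1,-] (faults so far: 1)
  step 1: ref 1 -> HIT, frames=[1,-] (faults so far: 1)
  step 2: ref 2 -> FAULT, frames=[1,2] (faults so far: 2)
  step 3: ref 5 -> FAULT, evict 1, frames=[5,2] (faults so far: 3)
  step 4: ref 3 -> FAULT, evict 2, frames=[5,3] (faults so far: 4)
  step 5: ref 6 -> FAULT, evict 5, frames=[6,3] (faults so far: 5)
  step 6: ref 5 -> FAULT, evict 3, frames=[6,5] (faults so far: 6)
  step 7: ref 5 -> HIT, frames=[6,5] (faults so far: 6)
  step 8: ref 1 -> FAULT, evict 6, frames=[1,5] (faults so far: 7)
  step 9: ref 2 -> FAULT, evict 5, frames=[1,2] (faults so far: 8)
  step 10: ref 1 -> HIT, frames=[1,2] (faults so far: 8)
  LRU total faults: 8
--- Optimal ---
  step 0: ref 1 -> FAULT, frames=[1,-] (faults so far: 1)
  step 1: ref 1 -> HIT, frames=[1,-] (faults so far: 1)
  step 2: ref 2 -> FAULT, frames=[1,2] (faults so far: 2)
  step 3: ref 5 -> FAULT, evict 2, frames=[1,5] (faults so far: 3)
  step 4: ref 3 -> FAULT, evict 1, frames=[3,5] (faults so far: 4)
  step 5: ref 6 -> FAULT, evict 3, frames=[6,5] (faults so far: 5)
  step 6: ref 5 -> HIT, frames=[6,5] (faults so far: 5)
  step 7: ref 5 -> HIT, frames=[6,5] (faults so far: 5)
  step 8: ref 1 -> FAULT, evict 5, frames=[6,1] (faults so far: 6)
  step 9: ref 2 -> FAULT, evict 6, frames=[2,1] (faults so far: 7)
  step 10: ref 1 -> HIT, frames=[2,1] (faults so far: 7)
  Optimal total faults: 7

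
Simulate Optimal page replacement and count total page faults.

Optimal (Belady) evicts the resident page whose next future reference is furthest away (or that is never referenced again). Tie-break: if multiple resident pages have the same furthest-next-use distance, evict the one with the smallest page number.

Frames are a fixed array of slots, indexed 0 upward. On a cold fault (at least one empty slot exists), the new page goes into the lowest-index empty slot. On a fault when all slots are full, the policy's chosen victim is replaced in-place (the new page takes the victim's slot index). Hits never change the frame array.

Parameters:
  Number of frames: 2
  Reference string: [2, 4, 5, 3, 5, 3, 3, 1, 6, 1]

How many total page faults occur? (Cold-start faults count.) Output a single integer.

Step 0: ref 2 → FAULT, frames=[2,-]
Step 1: ref 4 → FAULT, frames=[2,4]
Step 2: ref 5 → FAULT (evict 2), frames=[5,4]
Step 3: ref 3 → FAULT (evict 4), frames=[5,3]
Step 4: ref 5 → HIT, frames=[5,3]
Step 5: ref 3 → HIT, frames=[5,3]
Step 6: ref 3 → HIT, frames=[5,3]
Step 7: ref 1 → FAULT (evict 3), frames=[5,1]
Step 8: ref 6 → FAULT (evict 5), frames=[6,1]
Step 9: ref 1 → HIT, frames=[6,1]
Total faults: 6

Answer: 6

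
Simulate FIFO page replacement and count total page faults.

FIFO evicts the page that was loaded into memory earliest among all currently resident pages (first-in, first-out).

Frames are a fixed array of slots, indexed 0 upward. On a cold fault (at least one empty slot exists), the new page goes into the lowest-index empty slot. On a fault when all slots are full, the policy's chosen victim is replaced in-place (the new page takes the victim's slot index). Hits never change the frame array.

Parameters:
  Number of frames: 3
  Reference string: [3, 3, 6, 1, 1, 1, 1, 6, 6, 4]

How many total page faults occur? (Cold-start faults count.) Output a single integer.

Step 0: ref 3 → FAULT, frames=[3,-,-]
Step 1: ref 3 → HIT, frames=[3,-,-]
Step 2: ref 6 → FAULT, frames=[3,6,-]
Step 3: ref 1 → FAULT, frames=[3,6,1]
Step 4: ref 1 → HIT, frames=[3,6,1]
Step 5: ref 1 → HIT, frames=[3,6,1]
Step 6: ref 1 → HIT, frames=[3,6,1]
Step 7: ref 6 → HIT, frames=[3,6,1]
Step 8: ref 6 → HIT, frames=[3,6,1]
Step 9: ref 4 → FAULT (evict 3), frames=[4,6,1]
Total faults: 4

Answer: 4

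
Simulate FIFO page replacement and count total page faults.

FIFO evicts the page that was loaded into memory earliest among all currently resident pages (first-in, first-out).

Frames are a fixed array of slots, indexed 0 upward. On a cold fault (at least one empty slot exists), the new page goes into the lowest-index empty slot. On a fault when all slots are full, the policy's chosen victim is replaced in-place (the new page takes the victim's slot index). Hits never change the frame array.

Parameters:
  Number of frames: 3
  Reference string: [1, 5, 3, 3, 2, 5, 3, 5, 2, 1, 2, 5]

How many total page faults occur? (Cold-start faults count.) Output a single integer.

Step 0: ref 1 → FAULT, frames=[1,-,-]
Step 1: ref 5 → FAULT, frames=[1,5,-]
Step 2: ref 3 → FAULT, frames=[1,5,3]
Step 3: ref 3 → HIT, frames=[1,5,3]
Step 4: ref 2 → FAULT (evict 1), frames=[2,5,3]
Step 5: ref 5 → HIT, frames=[2,5,3]
Step 6: ref 3 → HIT, frames=[2,5,3]
Step 7: ref 5 → HIT, frames=[2,5,3]
Step 8: ref 2 → HIT, frames=[2,5,3]
Step 9: ref 1 → FAULT (evict 5), frames=[2,1,3]
Step 10: ref 2 → HIT, frames=[2,1,3]
Step 11: ref 5 → FAULT (evict 3), frames=[2,1,5]
Total faults: 6

Answer: 6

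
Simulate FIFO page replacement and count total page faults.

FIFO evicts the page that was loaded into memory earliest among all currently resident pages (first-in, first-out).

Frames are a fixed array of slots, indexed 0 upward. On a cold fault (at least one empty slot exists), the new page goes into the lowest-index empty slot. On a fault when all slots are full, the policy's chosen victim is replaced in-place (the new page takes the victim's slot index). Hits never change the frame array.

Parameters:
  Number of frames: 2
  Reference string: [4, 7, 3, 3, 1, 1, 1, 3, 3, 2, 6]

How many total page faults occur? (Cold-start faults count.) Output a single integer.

Step 0: ref 4 → FAULT, frames=[4,-]
Step 1: ref 7 → FAULT, frames=[4,7]
Step 2: ref 3 → FAULT (evict 4), frames=[3,7]
Step 3: ref 3 → HIT, frames=[3,7]
Step 4: ref 1 → FAULT (evict 7), frames=[3,1]
Step 5: ref 1 → HIT, frames=[3,1]
Step 6: ref 1 → HIT, frames=[3,1]
Step 7: ref 3 → HIT, frames=[3,1]
Step 8: ref 3 → HIT, frames=[3,1]
Step 9: ref 2 → FAULT (evict 3), frames=[2,1]
Step 10: ref 6 → FAULT (evict 1), frames=[2,6]
Total faults: 6

Answer: 6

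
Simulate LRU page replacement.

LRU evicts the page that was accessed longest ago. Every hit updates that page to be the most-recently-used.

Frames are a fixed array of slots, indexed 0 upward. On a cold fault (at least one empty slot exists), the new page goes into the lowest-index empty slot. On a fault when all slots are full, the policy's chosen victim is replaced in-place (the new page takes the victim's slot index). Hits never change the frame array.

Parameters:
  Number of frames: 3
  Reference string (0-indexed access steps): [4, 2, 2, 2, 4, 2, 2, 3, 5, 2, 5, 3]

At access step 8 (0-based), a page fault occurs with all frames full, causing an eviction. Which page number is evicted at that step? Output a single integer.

Answer: 4

Derivation:
Step 0: ref 4 -> FAULT, frames=[4,-,-]
Step 1: ref 2 -> FAULT, frames=[4,2,-]
Step 2: ref 2 -> HIT, frames=[4,2,-]
Step 3: ref 2 -> HIT, frames=[4,2,-]
Step 4: ref 4 -> HIT, frames=[4,2,-]
Step 5: ref 2 -> HIT, frames=[4,2,-]
Step 6: ref 2 -> HIT, frames=[4,2,-]
Step 7: ref 3 -> FAULT, frames=[4,2,3]
Step 8: ref 5 -> FAULT, evict 4, frames=[5,2,3]
At step 8: evicted page 4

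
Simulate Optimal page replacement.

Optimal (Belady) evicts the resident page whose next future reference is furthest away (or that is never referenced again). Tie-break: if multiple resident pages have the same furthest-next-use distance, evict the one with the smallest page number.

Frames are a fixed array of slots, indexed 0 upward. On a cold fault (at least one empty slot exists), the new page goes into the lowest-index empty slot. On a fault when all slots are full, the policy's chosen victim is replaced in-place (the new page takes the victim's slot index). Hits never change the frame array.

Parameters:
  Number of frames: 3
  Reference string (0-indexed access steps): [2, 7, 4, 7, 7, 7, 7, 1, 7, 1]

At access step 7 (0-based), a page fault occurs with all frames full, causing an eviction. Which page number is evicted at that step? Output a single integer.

Answer: 2

Derivation:
Step 0: ref 2 -> FAULT, frames=[2,-,-]
Step 1: ref 7 -> FAULT, frames=[2,7,-]
Step 2: ref 4 -> FAULT, frames=[2,7,4]
Step 3: ref 7 -> HIT, frames=[2,7,4]
Step 4: ref 7 -> HIT, frames=[2,7,4]
Step 5: ref 7 -> HIT, frames=[2,7,4]
Step 6: ref 7 -> HIT, frames=[2,7,4]
Step 7: ref 1 -> FAULT, evict 2, frames=[1,7,4]
At step 7: evicted page 2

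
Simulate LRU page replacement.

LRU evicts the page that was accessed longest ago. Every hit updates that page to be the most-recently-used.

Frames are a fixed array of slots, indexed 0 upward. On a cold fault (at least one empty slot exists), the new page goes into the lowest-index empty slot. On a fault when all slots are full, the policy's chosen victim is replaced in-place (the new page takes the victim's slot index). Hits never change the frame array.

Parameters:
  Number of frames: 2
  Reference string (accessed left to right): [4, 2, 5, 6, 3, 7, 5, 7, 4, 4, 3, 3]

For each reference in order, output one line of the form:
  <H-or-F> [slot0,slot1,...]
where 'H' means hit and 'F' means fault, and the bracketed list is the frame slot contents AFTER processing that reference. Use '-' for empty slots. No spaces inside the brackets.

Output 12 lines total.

F [4,-]
F [4,2]
F [5,2]
F [5,6]
F [3,6]
F [3,7]
F [5,7]
H [5,7]
F [4,7]
H [4,7]
F [4,3]
H [4,3]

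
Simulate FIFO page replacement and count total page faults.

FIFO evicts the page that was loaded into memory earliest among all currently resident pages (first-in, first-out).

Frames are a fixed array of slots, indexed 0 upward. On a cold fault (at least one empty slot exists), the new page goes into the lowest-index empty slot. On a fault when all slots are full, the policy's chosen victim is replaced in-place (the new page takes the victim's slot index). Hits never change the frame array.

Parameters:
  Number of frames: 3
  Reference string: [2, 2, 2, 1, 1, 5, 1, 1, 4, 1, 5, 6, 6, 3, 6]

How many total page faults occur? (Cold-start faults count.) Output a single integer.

Step 0: ref 2 → FAULT, frames=[2,-,-]
Step 1: ref 2 → HIT, frames=[2,-,-]
Step 2: ref 2 → HIT, frames=[2,-,-]
Step 3: ref 1 → FAULT, frames=[2,1,-]
Step 4: ref 1 → HIT, frames=[2,1,-]
Step 5: ref 5 → FAULT, frames=[2,1,5]
Step 6: ref 1 → HIT, frames=[2,1,5]
Step 7: ref 1 → HIT, frames=[2,1,5]
Step 8: ref 4 → FAULT (evict 2), frames=[4,1,5]
Step 9: ref 1 → HIT, frames=[4,1,5]
Step 10: ref 5 → HIT, frames=[4,1,5]
Step 11: ref 6 → FAULT (evict 1), frames=[4,6,5]
Step 12: ref 6 → HIT, frames=[4,6,5]
Step 13: ref 3 → FAULT (evict 5), frames=[4,6,3]
Step 14: ref 6 → HIT, frames=[4,6,3]
Total faults: 6

Answer: 6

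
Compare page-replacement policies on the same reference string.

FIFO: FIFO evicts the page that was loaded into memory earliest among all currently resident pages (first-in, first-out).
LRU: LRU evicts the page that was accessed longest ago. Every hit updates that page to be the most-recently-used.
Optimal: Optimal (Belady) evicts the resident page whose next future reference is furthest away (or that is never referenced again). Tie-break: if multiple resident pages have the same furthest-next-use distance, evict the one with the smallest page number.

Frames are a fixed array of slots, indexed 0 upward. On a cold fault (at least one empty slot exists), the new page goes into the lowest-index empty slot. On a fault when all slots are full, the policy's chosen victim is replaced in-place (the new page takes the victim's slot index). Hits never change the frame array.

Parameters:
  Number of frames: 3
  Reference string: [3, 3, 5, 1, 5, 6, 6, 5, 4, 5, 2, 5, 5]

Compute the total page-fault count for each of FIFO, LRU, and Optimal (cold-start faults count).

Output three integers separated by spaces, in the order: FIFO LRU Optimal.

Answer: 7 6 6

Derivation:
--- FIFO ---
  step 0: ref 3 -> FAULT, frames=[3,-,-] (faults so far: 1)
  step 1: ref 3 -> HIT, frames=[3,-,-] (faults so far: 1)
  step 2: ref 5 -> FAULT, frames=[3,5,-] (faults so far: 2)
  step 3: ref 1 -> FAULT, frames=[3,5,1] (faults so far: 3)
  step 4: ref 5 -> HIT, frames=[3,5,1] (faults so far: 3)
  step 5: ref 6 -> FAULT, evict 3, frames=[6,5,1] (faults so far: 4)
  step 6: ref 6 -> HIT, frames=[6,5,1] (faults so far: 4)
  step 7: ref 5 -> HIT, frames=[6,5,1] (faults so far: 4)
  step 8: ref 4 -> FAULT, evict 5, frames=[6,4,1] (faults so far: 5)
  step 9: ref 5 -> FAULT, evict 1, frames=[6,4,5] (faults so far: 6)
  step 10: ref 2 -> FAULT, evict 6, frames=[2,4,5] (faults so far: 7)
  step 11: ref 5 -> HIT, frames=[2,4,5] (faults so far: 7)
  step 12: ref 5 -> HIT, frames=[2,4,5] (faults so far: 7)
  FIFO total faults: 7
--- LRU ---
  step 0: ref 3 -> FAULT, frames=[3,-,-] (faults so far: 1)
  step 1: ref 3 -> HIT, frames=[3,-,-] (faults so far: 1)
  step 2: ref 5 -> FAULT, frames=[3,5,-] (faults so far: 2)
  step 3: ref 1 -> FAULT, frames=[3,5,1] (faults so far: 3)
  step 4: ref 5 -> HIT, frames=[3,5,1] (faults so far: 3)
  step 5: ref 6 -> FAULT, evict 3, frames=[6,5,1] (faults so far: 4)
  step 6: ref 6 -> HIT, frames=[6,5,1] (faults so far: 4)
  step 7: ref 5 -> HIT, frames=[6,5,1] (faults so far: 4)
  step 8: ref 4 -> FAULT, evict 1, frames=[6,5,4] (faults so far: 5)
  step 9: ref 5 -> HIT, frames=[6,5,4] (faults so far: 5)
  step 10: ref 2 -> FAULT, evict 6, frames=[2,5,4] (faults so far: 6)
  step 11: ref 5 -> HIT, frames=[2,5,4] (faults so far: 6)
  step 12: ref 5 -> HIT, frames=[2,5,4] (faults so far: 6)
  LRU total faults: 6
--- Optimal ---
  step 0: ref 3 -> FAULT, frames=[3,-,-] (faults so far: 1)
  step 1: ref 3 -> HIT, frames=[3,-,-] (faults so far: 1)
  step 2: ref 5 -> FAULT, frames=[3,5,-] (faults so far: 2)
  step 3: ref 1 -> FAULT, frames=[3,5,1] (faults so far: 3)
  step 4: ref 5 -> HIT, frames=[3,5,1] (faults so far: 3)
  step 5: ref 6 -> FAULT, evict 1, frames=[3,5,6] (faults so far: 4)
  step 6: ref 6 -> HIT, frames=[3,5,6] (faults so far: 4)
  step 7: ref 5 -> HIT, frames=[3,5,6] (faults so far: 4)
  step 8: ref 4 -> FAULT, evict 3, frames=[4,5,6] (faults so far: 5)
  step 9: ref 5 -> HIT, frames=[4,5,6] (faults so far: 5)
  step 10: ref 2 -> FAULT, evict 4, frames=[2,5,6] (faults so far: 6)
  step 11: ref 5 -> HIT, frames=[2,5,6] (faults so far: 6)
  step 12: ref 5 -> HIT, frames=[2,5,6] (faults so far: 6)
  Optimal total faults: 6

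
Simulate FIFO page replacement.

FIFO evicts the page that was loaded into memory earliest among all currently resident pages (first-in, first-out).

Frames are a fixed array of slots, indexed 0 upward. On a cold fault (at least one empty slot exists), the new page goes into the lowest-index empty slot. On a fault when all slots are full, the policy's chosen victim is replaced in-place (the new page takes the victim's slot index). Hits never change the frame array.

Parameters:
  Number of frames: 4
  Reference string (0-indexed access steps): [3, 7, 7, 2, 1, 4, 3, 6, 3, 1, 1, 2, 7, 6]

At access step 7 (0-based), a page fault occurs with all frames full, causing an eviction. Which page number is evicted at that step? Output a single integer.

Step 0: ref 3 -> FAULT, frames=[3,-,-,-]
Step 1: ref 7 -> FAULT, frames=[3,7,-,-]
Step 2: ref 7 -> HIT, frames=[3,7,-,-]
Step 3: ref 2 -> FAULT, frames=[3,7,2,-]
Step 4: ref 1 -> FAULT, frames=[3,7,2,1]
Step 5: ref 4 -> FAULT, evict 3, frames=[4,7,2,1]
Step 6: ref 3 -> FAULT, evict 7, frames=[4,3,2,1]
Step 7: ref 6 -> FAULT, evict 2, frames=[4,3,6,1]
At step 7: evicted page 2

Answer: 2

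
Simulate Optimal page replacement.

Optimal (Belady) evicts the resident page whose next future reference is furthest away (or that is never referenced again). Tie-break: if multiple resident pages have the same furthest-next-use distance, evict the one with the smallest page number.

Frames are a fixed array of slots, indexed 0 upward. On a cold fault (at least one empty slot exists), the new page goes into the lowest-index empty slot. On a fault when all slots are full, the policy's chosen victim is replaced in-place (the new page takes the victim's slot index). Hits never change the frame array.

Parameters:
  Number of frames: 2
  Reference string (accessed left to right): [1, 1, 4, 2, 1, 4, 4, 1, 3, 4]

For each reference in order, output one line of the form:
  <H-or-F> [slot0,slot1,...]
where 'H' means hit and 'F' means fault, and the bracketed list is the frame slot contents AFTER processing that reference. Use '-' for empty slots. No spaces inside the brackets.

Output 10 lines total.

F [1,-]
H [1,-]
F [1,4]
F [1,2]
H [1,2]
F [1,4]
H [1,4]
H [1,4]
F [3,4]
H [3,4]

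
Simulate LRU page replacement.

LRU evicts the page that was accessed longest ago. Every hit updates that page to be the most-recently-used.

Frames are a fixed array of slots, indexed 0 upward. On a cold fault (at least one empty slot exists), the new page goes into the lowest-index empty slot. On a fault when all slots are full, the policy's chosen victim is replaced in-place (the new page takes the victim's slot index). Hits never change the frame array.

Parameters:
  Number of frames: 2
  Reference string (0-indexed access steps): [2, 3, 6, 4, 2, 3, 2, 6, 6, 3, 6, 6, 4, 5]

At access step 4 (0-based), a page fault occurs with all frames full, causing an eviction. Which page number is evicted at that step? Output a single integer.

Step 0: ref 2 -> FAULT, frames=[2,-]
Step 1: ref 3 -> FAULT, frames=[2,3]
Step 2: ref 6 -> FAULT, evict 2, frames=[6,3]
Step 3: ref 4 -> FAULT, evict 3, frames=[6,4]
Step 4: ref 2 -> FAULT, evict 6, frames=[2,4]
At step 4: evicted page 6

Answer: 6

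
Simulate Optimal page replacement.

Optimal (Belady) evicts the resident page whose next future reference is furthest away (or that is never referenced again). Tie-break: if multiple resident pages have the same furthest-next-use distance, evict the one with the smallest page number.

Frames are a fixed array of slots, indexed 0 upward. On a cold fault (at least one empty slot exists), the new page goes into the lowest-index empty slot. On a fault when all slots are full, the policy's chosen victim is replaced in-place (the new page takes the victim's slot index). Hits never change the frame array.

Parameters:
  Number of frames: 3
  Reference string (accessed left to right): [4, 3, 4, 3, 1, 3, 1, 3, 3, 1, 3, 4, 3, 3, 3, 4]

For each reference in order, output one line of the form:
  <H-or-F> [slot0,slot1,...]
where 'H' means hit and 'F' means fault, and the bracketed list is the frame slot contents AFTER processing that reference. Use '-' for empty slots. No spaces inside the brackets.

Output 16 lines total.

F [4,-,-]
F [4,3,-]
H [4,3,-]
H [4,3,-]
F [4,3,1]
H [4,3,1]
H [4,3,1]
H [4,3,1]
H [4,3,1]
H [4,3,1]
H [4,3,1]
H [4,3,1]
H [4,3,1]
H [4,3,1]
H [4,3,1]
H [4,3,1]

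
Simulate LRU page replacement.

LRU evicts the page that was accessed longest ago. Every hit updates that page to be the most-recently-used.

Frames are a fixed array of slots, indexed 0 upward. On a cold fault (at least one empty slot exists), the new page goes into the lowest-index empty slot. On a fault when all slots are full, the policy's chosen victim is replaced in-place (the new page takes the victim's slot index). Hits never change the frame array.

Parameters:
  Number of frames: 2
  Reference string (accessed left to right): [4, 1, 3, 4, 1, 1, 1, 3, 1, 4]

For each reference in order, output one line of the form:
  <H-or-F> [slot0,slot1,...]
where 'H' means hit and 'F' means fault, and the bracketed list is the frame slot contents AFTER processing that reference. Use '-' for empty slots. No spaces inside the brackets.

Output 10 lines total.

F [4,-]
F [4,1]
F [3,1]
F [3,4]
F [1,4]
H [1,4]
H [1,4]
F [1,3]
H [1,3]
F [1,4]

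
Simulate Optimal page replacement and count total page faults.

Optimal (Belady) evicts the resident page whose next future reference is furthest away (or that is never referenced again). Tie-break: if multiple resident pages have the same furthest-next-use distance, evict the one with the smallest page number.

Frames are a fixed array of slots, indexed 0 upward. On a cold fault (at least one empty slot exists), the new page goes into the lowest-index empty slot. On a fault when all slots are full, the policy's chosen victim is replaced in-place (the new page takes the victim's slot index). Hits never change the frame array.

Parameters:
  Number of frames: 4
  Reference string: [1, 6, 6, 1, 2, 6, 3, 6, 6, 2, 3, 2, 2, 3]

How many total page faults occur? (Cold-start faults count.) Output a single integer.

Step 0: ref 1 → FAULT, frames=[1,-,-,-]
Step 1: ref 6 → FAULT, frames=[1,6,-,-]
Step 2: ref 6 → HIT, frames=[1,6,-,-]
Step 3: ref 1 → HIT, frames=[1,6,-,-]
Step 4: ref 2 → FAULT, frames=[1,6,2,-]
Step 5: ref 6 → HIT, frames=[1,6,2,-]
Step 6: ref 3 → FAULT, frames=[1,6,2,3]
Step 7: ref 6 → HIT, frames=[1,6,2,3]
Step 8: ref 6 → HIT, frames=[1,6,2,3]
Step 9: ref 2 → HIT, frames=[1,6,2,3]
Step 10: ref 3 → HIT, frames=[1,6,2,3]
Step 11: ref 2 → HIT, frames=[1,6,2,3]
Step 12: ref 2 → HIT, frames=[1,6,2,3]
Step 13: ref 3 → HIT, frames=[1,6,2,3]
Total faults: 4

Answer: 4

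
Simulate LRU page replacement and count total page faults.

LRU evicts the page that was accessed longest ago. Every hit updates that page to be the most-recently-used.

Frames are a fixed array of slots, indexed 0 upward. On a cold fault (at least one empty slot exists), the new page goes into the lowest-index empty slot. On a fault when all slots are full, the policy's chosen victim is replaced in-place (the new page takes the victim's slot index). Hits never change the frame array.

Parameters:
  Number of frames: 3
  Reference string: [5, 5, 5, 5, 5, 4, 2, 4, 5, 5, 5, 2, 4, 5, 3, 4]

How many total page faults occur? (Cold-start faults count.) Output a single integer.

Answer: 4

Derivation:
Step 0: ref 5 → FAULT, frames=[5,-,-]
Step 1: ref 5 → HIT, frames=[5,-,-]
Step 2: ref 5 → HIT, frames=[5,-,-]
Step 3: ref 5 → HIT, frames=[5,-,-]
Step 4: ref 5 → HIT, frames=[5,-,-]
Step 5: ref 4 → FAULT, frames=[5,4,-]
Step 6: ref 2 → FAULT, frames=[5,4,2]
Step 7: ref 4 → HIT, frames=[5,4,2]
Step 8: ref 5 → HIT, frames=[5,4,2]
Step 9: ref 5 → HIT, frames=[5,4,2]
Step 10: ref 5 → HIT, frames=[5,4,2]
Step 11: ref 2 → HIT, frames=[5,4,2]
Step 12: ref 4 → HIT, frames=[5,4,2]
Step 13: ref 5 → HIT, frames=[5,4,2]
Step 14: ref 3 → FAULT (evict 2), frames=[5,4,3]
Step 15: ref 4 → HIT, frames=[5,4,3]
Total faults: 4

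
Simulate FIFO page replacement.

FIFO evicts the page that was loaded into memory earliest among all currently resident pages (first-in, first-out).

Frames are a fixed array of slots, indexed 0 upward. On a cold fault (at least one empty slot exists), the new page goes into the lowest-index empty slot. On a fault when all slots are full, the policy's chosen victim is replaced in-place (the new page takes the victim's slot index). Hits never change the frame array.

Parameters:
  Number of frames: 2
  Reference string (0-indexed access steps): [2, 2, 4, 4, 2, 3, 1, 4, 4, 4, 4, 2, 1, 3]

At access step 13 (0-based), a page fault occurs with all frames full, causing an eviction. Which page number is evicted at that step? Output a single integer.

Step 0: ref 2 -> FAULT, frames=[2,-]
Step 1: ref 2 -> HIT, frames=[2,-]
Step 2: ref 4 -> FAULT, frames=[2,4]
Step 3: ref 4 -> HIT, frames=[2,4]
Step 4: ref 2 -> HIT, frames=[2,4]
Step 5: ref 3 -> FAULT, evict 2, frames=[3,4]
Step 6: ref 1 -> FAULT, evict 4, frames=[3,1]
Step 7: ref 4 -> FAULT, evict 3, frames=[4,1]
Step 8: ref 4 -> HIT, frames=[4,1]
Step 9: ref 4 -> HIT, frames=[4,1]
Step 10: ref 4 -> HIT, frames=[4,1]
Step 11: ref 2 -> FAULT, evict 1, frames=[4,2]
Step 12: ref 1 -> FAULT, evict 4, frames=[1,2]
Step 13: ref 3 -> FAULT, evict 2, frames=[1,3]
At step 13: evicted page 2

Answer: 2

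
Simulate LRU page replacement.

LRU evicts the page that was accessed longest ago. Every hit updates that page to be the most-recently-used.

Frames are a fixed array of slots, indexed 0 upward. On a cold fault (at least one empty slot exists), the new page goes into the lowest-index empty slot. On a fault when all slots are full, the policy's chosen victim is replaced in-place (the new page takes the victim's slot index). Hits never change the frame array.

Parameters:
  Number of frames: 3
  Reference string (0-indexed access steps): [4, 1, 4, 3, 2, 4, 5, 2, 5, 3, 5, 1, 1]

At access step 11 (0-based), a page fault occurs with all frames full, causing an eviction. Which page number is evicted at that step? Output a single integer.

Step 0: ref 4 -> FAULT, frames=[4,-,-]
Step 1: ref 1 -> FAULT, frames=[4,1,-]
Step 2: ref 4 -> HIT, frames=[4,1,-]
Step 3: ref 3 -> FAULT, frames=[4,1,3]
Step 4: ref 2 -> FAULT, evict 1, frames=[4,2,3]
Step 5: ref 4 -> HIT, frames=[4,2,3]
Step 6: ref 5 -> FAULT, evict 3, frames=[4,2,5]
Step 7: ref 2 -> HIT, frames=[4,2,5]
Step 8: ref 5 -> HIT, frames=[4,2,5]
Step 9: ref 3 -> FAULT, evict 4, frames=[3,2,5]
Step 10: ref 5 -> HIT, frames=[3,2,5]
Step 11: ref 1 -> FAULT, evict 2, frames=[3,1,5]
At step 11: evicted page 2

Answer: 2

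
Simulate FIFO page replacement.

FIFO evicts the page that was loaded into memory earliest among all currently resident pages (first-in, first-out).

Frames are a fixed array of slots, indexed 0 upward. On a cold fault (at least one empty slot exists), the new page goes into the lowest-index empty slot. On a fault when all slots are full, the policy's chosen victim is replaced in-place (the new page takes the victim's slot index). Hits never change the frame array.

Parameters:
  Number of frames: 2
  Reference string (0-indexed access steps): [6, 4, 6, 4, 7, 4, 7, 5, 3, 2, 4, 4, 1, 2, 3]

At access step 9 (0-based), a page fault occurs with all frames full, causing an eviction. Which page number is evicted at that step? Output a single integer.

Step 0: ref 6 -> FAULT, frames=[6,-]
Step 1: ref 4 -> FAULT, frames=[6,4]
Step 2: ref 6 -> HIT, frames=[6,4]
Step 3: ref 4 -> HIT, frames=[6,4]
Step 4: ref 7 -> FAULT, evict 6, frames=[7,4]
Step 5: ref 4 -> HIT, frames=[7,4]
Step 6: ref 7 -> HIT, frames=[7,4]
Step 7: ref 5 -> FAULT, evict 4, frames=[7,5]
Step 8: ref 3 -> FAULT, evict 7, frames=[3,5]
Step 9: ref 2 -> FAULT, evict 5, frames=[3,2]
At step 9: evicted page 5

Answer: 5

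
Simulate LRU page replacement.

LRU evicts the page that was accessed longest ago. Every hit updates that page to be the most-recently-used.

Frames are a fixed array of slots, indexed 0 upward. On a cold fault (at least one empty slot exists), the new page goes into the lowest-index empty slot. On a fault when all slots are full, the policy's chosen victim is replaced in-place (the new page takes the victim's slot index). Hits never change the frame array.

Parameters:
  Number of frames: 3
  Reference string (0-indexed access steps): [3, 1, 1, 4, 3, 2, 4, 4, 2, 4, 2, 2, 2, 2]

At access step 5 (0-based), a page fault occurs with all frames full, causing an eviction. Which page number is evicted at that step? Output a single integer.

Answer: 1

Derivation:
Step 0: ref 3 -> FAULT, frames=[3,-,-]
Step 1: ref 1 -> FAULT, frames=[3,1,-]
Step 2: ref 1 -> HIT, frames=[3,1,-]
Step 3: ref 4 -> FAULT, frames=[3,1,4]
Step 4: ref 3 -> HIT, frames=[3,1,4]
Step 5: ref 2 -> FAULT, evict 1, frames=[3,2,4]
At step 5: evicted page 1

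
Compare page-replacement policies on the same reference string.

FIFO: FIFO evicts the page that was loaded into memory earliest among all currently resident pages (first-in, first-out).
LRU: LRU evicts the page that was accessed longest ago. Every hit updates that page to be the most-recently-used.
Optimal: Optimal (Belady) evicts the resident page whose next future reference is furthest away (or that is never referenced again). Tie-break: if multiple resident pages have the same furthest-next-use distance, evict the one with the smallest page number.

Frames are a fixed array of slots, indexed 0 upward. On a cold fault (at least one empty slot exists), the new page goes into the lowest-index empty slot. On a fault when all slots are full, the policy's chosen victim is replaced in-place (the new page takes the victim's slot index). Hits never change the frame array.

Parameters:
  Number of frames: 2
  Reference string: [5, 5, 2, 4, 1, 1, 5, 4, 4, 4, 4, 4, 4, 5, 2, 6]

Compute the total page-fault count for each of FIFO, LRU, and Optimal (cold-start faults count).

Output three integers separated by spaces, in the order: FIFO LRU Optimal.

Answer: 8 8 7

Derivation:
--- FIFO ---
  step 0: ref 5 -> FAULT, frames=[5,-] (faults so far: 1)
  step 1: ref 5 -> HIT, frames=[5,-] (faults so far: 1)
  step 2: ref 2 -> FAULT, frames=[5,2] (faults so far: 2)
  step 3: ref 4 -> FAULT, evict 5, frames=[4,2] (faults so far: 3)
  step 4: ref 1 -> FAULT, evict 2, frames=[4,1] (faults so far: 4)
  step 5: ref 1 -> HIT, frames=[4,1] (faults so far: 4)
  step 6: ref 5 -> FAULT, evict 4, frames=[5,1] (faults so far: 5)
  step 7: ref 4 -> FAULT, evict 1, frames=[5,4] (faults so far: 6)
  step 8: ref 4 -> HIT, frames=[5,4] (faults so far: 6)
  step 9: ref 4 -> HIT, frames=[5,4] (faults so far: 6)
  step 10: ref 4 -> HIT, frames=[5,4] (faults so far: 6)
  step 11: ref 4 -> HIT, frames=[5,4] (faults so far: 6)
  step 12: ref 4 -> HIT, frames=[5,4] (faults so far: 6)
  step 13: ref 5 -> HIT, frames=[5,4] (faults so far: 6)
  step 14: ref 2 -> FAULT, evict 5, frames=[2,4] (faults so far: 7)
  step 15: ref 6 -> FAULT, evict 4, frames=[2,6] (faults so far: 8)
  FIFO total faults: 8
--- LRU ---
  step 0: ref 5 -> FAULT, frames=[5,-] (faults so far: 1)
  step 1: ref 5 -> HIT, frames=[5,-] (faults so far: 1)
  step 2: ref 2 -> FAULT, frames=[5,2] (faults so far: 2)
  step 3: ref 4 -> FAULT, evict 5, frames=[4,2] (faults so far: 3)
  step 4: ref 1 -> FAULT, evict 2, frames=[4,1] (faults so far: 4)
  step 5: ref 1 -> HIT, frames=[4,1] (faults so far: 4)
  step 6: ref 5 -> FAULT, evict 4, frames=[5,1] (faults so far: 5)
  step 7: ref 4 -> FAULT, evict 1, frames=[5,4] (faults so far: 6)
  step 8: ref 4 -> HIT, frames=[5,4] (faults so far: 6)
  step 9: ref 4 -> HIT, frames=[5,4] (faults so far: 6)
  step 10: ref 4 -> HIT, frames=[5,4] (faults so far: 6)
  step 11: ref 4 -> HIT, frames=[5,4] (faults so far: 6)
  step 12: ref 4 -> HIT, frames=[5,4] (faults so far: 6)
  step 13: ref 5 -> HIT, frames=[5,4] (faults so far: 6)
  step 14: ref 2 -> FAULT, evict 4, frames=[5,2] (faults so far: 7)
  step 15: ref 6 -> FAULT, evict 5, frames=[6,2] (faults so far: 8)
  LRU total faults: 8
--- Optimal ---
  step 0: ref 5 -> FAULT, frames=[5,-] (faults so far: 1)
  step 1: ref 5 -> HIT, frames=[5,-] (faults so far: 1)
  step 2: ref 2 -> FAULT, frames=[5,2] (faults so far: 2)
  step 3: ref 4 -> FAULT, evict 2, frames=[5,4] (faults so far: 3)
  step 4: ref 1 -> FAULT, evict 4, frames=[5,1] (faults so far: 4)
  step 5: ref 1 -> HIT, frames=[5,1] (faults so far: 4)
  step 6: ref 5 -> HIT, frames=[5,1] (faults so far: 4)
  step 7: ref 4 -> FAULT, evict 1, frames=[5,4] (faults so far: 5)
  step 8: ref 4 -> HIT, frames=[5,4] (faults so far: 5)
  step 9: ref 4 -> HIT, frames=[5,4] (faults so far: 5)
  step 10: ref 4 -> HIT, frames=[5,4] (faults so far: 5)
  step 11: ref 4 -> HIT, frames=[5,4] (faults so far: 5)
  step 12: ref 4 -> HIT, frames=[5,4] (faults so far: 5)
  step 13: ref 5 -> HIT, frames=[5,4] (faults so far: 5)
  step 14: ref 2 -> FAULT, evict 4, frames=[5,2] (faults so far: 6)
  step 15: ref 6 -> FAULT, evict 2, frames=[5,6] (faults so far: 7)
  Optimal total faults: 7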